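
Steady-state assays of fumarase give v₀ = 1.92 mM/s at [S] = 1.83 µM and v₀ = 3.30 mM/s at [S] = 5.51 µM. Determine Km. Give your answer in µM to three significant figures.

From v = Vmax[S]/(Km+[S]), each point gives Vmax = v(Km+[S])/[S].
Equating: 1.92(Km+1.83)/1.83 = 3.30(Km+5.51)/5.51.
1.049·Km + 1.92 = 0.5989·Km + 3.30, so (1.049 − 0.5989)·Km = 3.30 − 1.92.
Km = 1.380/0.4503 = 3.06 µM; then Vmax = 1.92(3.06+1.83)/1.83 = 5.14 mM/s.

3.06 µM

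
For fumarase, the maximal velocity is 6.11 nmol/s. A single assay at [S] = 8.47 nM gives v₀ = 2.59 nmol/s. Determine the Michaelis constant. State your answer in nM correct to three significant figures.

11.5 nM

v/Vmax = 2.59/6.11 = 0.4239 = [S]/(Km+[S]).
So Km + [S] = [S]/0.4239 = 19.98 nM, giving Km = 19.98 − 8.47 = 11.5 nM.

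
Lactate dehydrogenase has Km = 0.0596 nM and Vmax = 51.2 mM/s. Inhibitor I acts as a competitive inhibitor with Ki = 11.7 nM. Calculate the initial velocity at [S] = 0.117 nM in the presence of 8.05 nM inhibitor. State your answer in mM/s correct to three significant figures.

α = 1 + [I]/Ki = 1 + 8.05/11.7 = 1.688.
For a competitive inhibitor, Vmax is unchanged and the apparent Km becomes α·Km: Km,app = 0.101 nM, Vmax,app = 51.2 mM/s.
v = Vmax,app·[S]/(Km,app + [S]) = 51.2 × 0.117/(0.101 + 0.117) = 27.5 mM/s.

27.5 mM/s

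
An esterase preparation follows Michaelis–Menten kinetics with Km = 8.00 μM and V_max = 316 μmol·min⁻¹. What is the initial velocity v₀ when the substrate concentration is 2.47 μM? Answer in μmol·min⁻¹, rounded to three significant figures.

74.5 μmol·min⁻¹

v = Vmax·[S]/(Km + [S]) = 316 × 2.47 / (8.00 + 2.47)
  = 780.5 / 10.47 = 74.5 μmol·min⁻¹.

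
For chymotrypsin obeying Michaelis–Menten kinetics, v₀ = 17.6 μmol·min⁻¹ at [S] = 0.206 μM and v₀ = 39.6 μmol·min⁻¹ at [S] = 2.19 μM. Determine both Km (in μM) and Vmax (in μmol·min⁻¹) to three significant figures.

In reciprocal form, 1/v = (Km/Vmax)·(1/[S]) + 1/Vmax. The two points give (1/[S], 1/v) = (4.854, 0.05682) and (0.4566, 0.02525).
Slope = (0.05682 − 0.02525)/(4.854 − 0.4566) = 0.007178; intercept = 0.05682 − 0.007178×4.854 = 0.02198.
Vmax = 1/intercept = 45.5 μmol·min⁻¹; Km = slope × Vmax = 0.007178 × 45.5 = 0.327 μM.

Km = 0.327 μM; Vmax = 45.5 μmol·min⁻¹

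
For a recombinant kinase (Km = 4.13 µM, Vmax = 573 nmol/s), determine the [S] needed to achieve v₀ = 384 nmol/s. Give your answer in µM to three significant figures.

8.39 µM

The required fractional saturation is v/Vmax = 384/573 = 0.6702.
Then [S]/(Km+[S]) = 0.6702 ⇒ [S] = 4.13 × 0.6702/(1 − 0.6702) = 8.39 µM.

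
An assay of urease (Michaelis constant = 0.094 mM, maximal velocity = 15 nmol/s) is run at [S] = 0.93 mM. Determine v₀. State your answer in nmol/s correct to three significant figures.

[S]/(Km+[S]) = 0.93/1.024 = 0.9082, the fractional saturation.
v = 0.9082 × Vmax = 0.9082 × 15 = 13.6 nmol/s.

13.6 nmol/s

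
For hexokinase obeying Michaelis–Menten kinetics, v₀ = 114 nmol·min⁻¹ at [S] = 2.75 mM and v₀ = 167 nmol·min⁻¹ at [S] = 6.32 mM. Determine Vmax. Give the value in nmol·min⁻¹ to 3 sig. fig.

In reciprocal form, 1/v = (Km/Vmax)·(1/[S]) + 1/Vmax. The two points give (1/[S], 1/v) = (0.3636, 0.008772) and (0.1582, 0.005988).
Slope = (0.008772 − 0.005988)/(0.3636 − 0.1582) = 0.01355; intercept = 0.008772 − 0.01355×0.3636 = 0.003844.
Vmax = 1/intercept = 260 nmol·min⁻¹; Km = slope × Vmax = 0.01355 × 260 = 3.53 mM.

260 nmol·min⁻¹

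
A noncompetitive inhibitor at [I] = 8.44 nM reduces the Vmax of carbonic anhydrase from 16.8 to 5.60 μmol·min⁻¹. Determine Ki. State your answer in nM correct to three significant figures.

4.22 nM

Noncompetitive: Vmax,app = Vmax/α with α = 1 + [I]/Ki.
α = Vmax/Vmax,app = 16.8/5.60 = 3.000.
Ki = [I]/(α − 1) = 8.44/2.000 = 4.22 nM.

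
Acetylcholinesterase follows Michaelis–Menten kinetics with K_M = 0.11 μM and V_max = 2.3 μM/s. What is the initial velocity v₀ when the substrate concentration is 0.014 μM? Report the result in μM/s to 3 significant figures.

0.260 μM/s

v = Vmax·[S]/(Km + [S]) = 2.3 × 0.014 / (0.11 + 0.014)
  = 0.03220 / 0.1240 = 0.260 μM/s.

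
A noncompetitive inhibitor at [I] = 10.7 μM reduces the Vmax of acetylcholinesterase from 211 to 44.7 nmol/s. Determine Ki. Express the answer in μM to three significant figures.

Noncompetitive: Vmax,app = Vmax/α with α = 1 + [I]/Ki.
α = Vmax/Vmax,app = 211/44.7 = 4.720.
Ki = [I]/(α − 1) = 10.7/3.720 = 2.88 μM.

2.88 μM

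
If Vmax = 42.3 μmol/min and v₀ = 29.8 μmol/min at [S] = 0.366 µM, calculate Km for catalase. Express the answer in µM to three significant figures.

0.154 µM

v/Vmax = 29.8/42.3 = 0.7045 = [S]/(Km+[S]).
So Km + [S] = [S]/0.7045 = 0.5195 µM, giving Km = 0.5195 − 0.366 = 0.154 µM.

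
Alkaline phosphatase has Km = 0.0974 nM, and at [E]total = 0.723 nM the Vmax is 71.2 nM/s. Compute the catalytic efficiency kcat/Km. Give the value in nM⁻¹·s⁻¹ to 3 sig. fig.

kcat = Vmax/[E]total = 71.2/0.723 = 98.5 s⁻¹.
kcat/Km = 98.5/0.0974 = 1010 nM⁻¹·s⁻¹.

1010 nM⁻¹·s⁻¹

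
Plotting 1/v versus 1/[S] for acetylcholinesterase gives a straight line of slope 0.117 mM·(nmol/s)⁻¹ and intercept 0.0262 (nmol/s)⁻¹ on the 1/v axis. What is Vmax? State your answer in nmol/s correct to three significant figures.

38.2 nmol/s

The y-intercept of a Lineweaver–Burk plot equals 1/Vmax, so Vmax = 1/0.0262 = 38.2 nmol/s.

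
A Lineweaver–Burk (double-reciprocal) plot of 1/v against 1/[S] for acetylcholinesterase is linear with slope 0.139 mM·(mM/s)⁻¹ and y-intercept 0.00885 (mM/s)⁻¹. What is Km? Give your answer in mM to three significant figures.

y-intercept = 1/Vmax ⇒ Vmax = 113 mM/s; slope = Km/Vmax ⇒ Km = slope × Vmax.
Km = 0.139 × 113 = 15.7 mM.

15.7 mM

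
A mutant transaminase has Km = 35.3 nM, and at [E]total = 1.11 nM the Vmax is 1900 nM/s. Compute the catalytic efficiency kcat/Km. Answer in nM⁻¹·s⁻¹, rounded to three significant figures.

48.5 nM⁻¹·s⁻¹

kcat = Vmax/[E]total = 1900/1.11 = 1710 s⁻¹.
kcat/Km = 1710/35.3 = 48.5 nM⁻¹·s⁻¹.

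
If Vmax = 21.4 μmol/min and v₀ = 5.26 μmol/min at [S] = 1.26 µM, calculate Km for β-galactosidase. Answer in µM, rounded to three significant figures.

From v = Vmax[S]/(Km+[S]), Km = [S](Vmax − v)/v.
Km = 1.26 × (21.4 − 5.26) / 5.26 = 20.34/5.26 = 3.87 µM.

3.87 µM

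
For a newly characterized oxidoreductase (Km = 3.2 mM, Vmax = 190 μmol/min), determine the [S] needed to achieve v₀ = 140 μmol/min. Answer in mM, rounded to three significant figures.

8.96 mM

Rearranging v = Vmax[S]/(Km+[S]) gives [S] = Km·v/(Vmax − v).
[S] = 3.2 × 140 / (190 − 140) = 448.0/50.00 = 8.96 mM.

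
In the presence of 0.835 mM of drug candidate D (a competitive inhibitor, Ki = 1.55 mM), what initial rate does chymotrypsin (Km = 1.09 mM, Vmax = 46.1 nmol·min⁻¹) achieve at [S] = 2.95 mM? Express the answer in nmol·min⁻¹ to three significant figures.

With α = 1 + [I]/Ki = 1 + 0.835/1.55 = 1.539, the competitive rate law is v = Vmax[S] / (αKm + [S]).
v = 46.1×2.95 / (1.539×1.09 + 2.95) = 136.0/4.627 = 29.4 nmol·min⁻¹.

29.4 nmol·min⁻¹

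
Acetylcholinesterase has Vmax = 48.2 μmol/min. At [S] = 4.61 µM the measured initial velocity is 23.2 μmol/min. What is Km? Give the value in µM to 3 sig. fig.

From v = Vmax[S]/(Km+[S]), Km = [S](Vmax − v)/v.
Km = 4.61 × (48.2 − 23.2) / 23.2 = 115.3/23.2 = 4.97 µM.

4.97 µM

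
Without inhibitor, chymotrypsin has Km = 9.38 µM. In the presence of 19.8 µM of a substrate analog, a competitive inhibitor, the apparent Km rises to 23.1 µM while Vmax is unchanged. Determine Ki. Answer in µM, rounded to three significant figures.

Competitive: Km,app = α·Km with α = 1 + [I]/Ki.
α = Km,app/Km = 23.1/9.38 = 2.463.
Since α = 1 + [I]/Ki, [I]/Ki = 2.463 − 1 = 1.463 and Ki = 19.8/1.463 = 13.5 µM.

13.5 µM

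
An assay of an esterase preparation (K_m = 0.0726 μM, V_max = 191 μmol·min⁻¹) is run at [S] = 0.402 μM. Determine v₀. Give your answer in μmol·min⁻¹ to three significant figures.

v = Vmax·[S]/(Km + [S]) = 191 × 0.402 / (0.0726 + 0.402)
  = 76.78 / 0.4746 = 162 μmol·min⁻¹.

162 μmol·min⁻¹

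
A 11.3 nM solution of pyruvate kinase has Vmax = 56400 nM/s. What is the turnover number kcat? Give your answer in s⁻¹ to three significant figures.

4990 s⁻¹

kcat = Vmax/[E]total = 56400 nM/s / 11.3 nM = 4990 s⁻¹.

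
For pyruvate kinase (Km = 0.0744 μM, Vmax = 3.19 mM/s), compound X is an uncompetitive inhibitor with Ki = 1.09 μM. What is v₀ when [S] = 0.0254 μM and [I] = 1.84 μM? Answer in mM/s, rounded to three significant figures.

With α = 1 + [I]/Ki = 1 + 1.84/1.09 = 2.688, the uncompetitive rate law is v = (Vmax/α)·[S] / (Km/α + [S]).
v = (3.19/2.688)×0.0254 / (0.0744/2.688 + 0.0254) = 0.03014/0.05308 = 0.568 mM/s.

0.568 mM/s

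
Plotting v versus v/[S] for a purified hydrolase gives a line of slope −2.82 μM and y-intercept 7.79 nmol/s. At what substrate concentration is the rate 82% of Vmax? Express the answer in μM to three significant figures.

12.8 μM

The Eadie–Hofstee slope gives Km = 2.82 μM (slope = −Km).
v/Vmax = [S]/(Km+[S]) = 0.82 ⇒ [S] = Km·0.82/(1−0.82) = 2.82 × 4.556 = 12.8 μM.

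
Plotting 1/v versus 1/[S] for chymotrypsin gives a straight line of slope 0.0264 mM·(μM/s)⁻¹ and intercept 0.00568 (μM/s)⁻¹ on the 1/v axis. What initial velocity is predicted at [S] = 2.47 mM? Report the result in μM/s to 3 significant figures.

61.1 μM/s

The y-intercept is 1/Vmax, so Vmax = 1/0.00568 = 176 μM/s.
The slope is Km/Vmax, so Km = 0.0264 × 176 = 4.65 mM.
Then v = 176 × 2.47/(4.65 + 2.47) = 61.1 μM/s.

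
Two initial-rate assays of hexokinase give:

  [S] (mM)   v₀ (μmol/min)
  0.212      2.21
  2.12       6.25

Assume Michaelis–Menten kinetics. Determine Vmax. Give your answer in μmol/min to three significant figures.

7.84 μmol/min

In reciprocal form, 1/v = (Km/Vmax)·(1/[S]) + 1/Vmax. The two points give (1/[S], 1/v) = (4.717, 0.4525) and (0.4717, 0.1600).
Slope = (0.4525 − 0.1600)/(4.717 − 0.4717) = 0.06890; intercept = 0.4525 − 0.06890×4.717 = 0.1275.
Vmax = 1/intercept = 7.84 μmol/min; Km = slope × Vmax = 0.06890 × 7.84 = 0.540 mM.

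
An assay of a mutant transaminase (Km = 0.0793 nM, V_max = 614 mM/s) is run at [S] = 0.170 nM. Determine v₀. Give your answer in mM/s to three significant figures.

419 mM/s

[S]/(Km+[S]) = 0.170/0.2493 = 0.6819, the fractional saturation.
v = 0.6819 × Vmax = 0.6819 × 614 = 419 mM/s.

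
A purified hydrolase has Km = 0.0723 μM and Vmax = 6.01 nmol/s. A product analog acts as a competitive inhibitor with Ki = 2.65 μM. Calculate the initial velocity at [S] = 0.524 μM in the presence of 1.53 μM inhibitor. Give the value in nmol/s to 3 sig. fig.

α = 1 + [I]/Ki = 1 + 1.53/2.65 = 1.577.
For a competitive inhibitor, Vmax is unchanged and the apparent Km becomes α·Km: Km,app = 0.114 μM, Vmax,app = 6.01 nmol/s.
v = Vmax,app·[S]/(Km,app + [S]) = 6.01 × 0.524/(0.114 + 0.524) = 4.94 nmol/s.

4.94 nmol/s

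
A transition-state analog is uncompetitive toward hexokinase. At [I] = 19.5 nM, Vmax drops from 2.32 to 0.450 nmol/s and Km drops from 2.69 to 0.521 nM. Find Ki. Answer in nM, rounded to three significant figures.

4.69 nM

Uncompetitive: Vmax,app = Vmax/α (and Km,app = Km/α) with α = 1 + [I]/Ki.
α = Vmax/Vmax,app = 2.32/0.450 = 5.156.
Ki = [I]/(α − 1) = 19.5/4.156 = 4.69 nM.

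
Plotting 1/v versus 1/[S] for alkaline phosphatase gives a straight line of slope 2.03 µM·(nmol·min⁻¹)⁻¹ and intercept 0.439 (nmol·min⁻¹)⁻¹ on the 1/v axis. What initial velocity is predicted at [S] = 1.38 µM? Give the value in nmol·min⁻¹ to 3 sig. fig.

0.524 nmol·min⁻¹

The y-intercept is 1/Vmax, so Vmax = 1/0.439 = 2.28 nmol·min⁻¹.
The slope is Km/Vmax, so Km = 2.03 × 2.28 = 4.62 µM.
Then v = 2.28 × 1.38/(4.62 + 1.38) = 0.524 nmol·min⁻¹.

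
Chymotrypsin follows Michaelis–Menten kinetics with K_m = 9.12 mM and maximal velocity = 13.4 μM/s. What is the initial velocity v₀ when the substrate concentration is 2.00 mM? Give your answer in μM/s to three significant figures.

2.41 μM/s

[S]/(Km+[S]) = 2.00/11.12 = 0.1799, the fractional saturation.
v = 0.1799 × Vmax = 0.1799 × 13.4 = 2.41 μM/s.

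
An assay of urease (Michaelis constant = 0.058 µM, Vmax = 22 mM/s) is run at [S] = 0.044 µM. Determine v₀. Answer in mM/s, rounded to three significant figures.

v = Vmax·[S]/(Km + [S]) = 22 × 0.044 / (0.058 + 0.044)
  = 0.9680 / 0.1020 = 9.49 mM/s.

9.49 mM/s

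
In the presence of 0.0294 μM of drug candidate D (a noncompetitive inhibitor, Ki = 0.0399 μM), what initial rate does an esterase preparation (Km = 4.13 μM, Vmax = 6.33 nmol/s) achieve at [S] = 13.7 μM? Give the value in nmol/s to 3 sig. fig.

2.80 nmol/s

α = 1 + [I]/Ki = 1 + 0.0294/0.0399 = 1.737.
For a noncompetitive inhibitor, Vmax is reduced to Vmax/α while Km is unchanged: Km,app = 4.13 μM, Vmax,app = 3.64 nmol/s.
v = Vmax,app·[S]/(Km,app + [S]) = 3.64 × 13.7/(4.13 + 13.7) = 2.80 nmol/s.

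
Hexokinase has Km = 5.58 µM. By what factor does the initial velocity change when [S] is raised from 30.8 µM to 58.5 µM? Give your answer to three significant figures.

Since Vmax cancels, v₂/v₁ = [S]₂(Km+[S]₁) / [S]₁(Km+[S]₂).
= 58.5×(5.58+30.8) / (30.8×(5.58+58.5)) = 2128/1974 = 1.08.

1.08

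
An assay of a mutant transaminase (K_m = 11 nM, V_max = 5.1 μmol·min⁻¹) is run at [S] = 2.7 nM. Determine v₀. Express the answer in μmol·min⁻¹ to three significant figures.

[S]/(Km+[S]) = 2.7/13.70 = 0.1971, the fractional saturation.
v = 0.1971 × Vmax = 0.1971 × 5.1 = 1.01 μmol·min⁻¹.

1.01 μmol·min⁻¹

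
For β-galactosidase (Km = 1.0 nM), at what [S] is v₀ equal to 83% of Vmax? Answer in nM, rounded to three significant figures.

4.88 nM

v/Vmax = [S]/(Km+[S]) = 0.83, so [S] = Km·0.83/(1 − 0.83) = 1.0 × 4.882.
[S] = 4.88 nM.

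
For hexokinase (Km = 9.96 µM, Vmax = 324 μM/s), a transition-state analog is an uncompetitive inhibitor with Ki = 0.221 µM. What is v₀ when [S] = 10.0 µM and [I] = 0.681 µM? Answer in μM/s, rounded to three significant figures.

63.8 μM/s

α = 1 + [I]/Ki = 1 + 0.681/0.221 = 4.081.
For an uncompetitive inhibitor, both parameters are divided by α, giving Vmax/α and Km/α: Km,app = 2.44 µM, Vmax,app = 79.4 μM/s.
v = Vmax,app·[S]/(Km,app + [S]) = 79.4 × 10.0/(2.44 + 10.0) = 63.8 μM/s.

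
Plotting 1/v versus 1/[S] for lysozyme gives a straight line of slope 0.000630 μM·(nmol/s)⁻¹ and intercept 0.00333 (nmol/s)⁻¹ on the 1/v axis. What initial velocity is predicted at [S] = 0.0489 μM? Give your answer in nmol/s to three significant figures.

61.7 nmol/s

The y-intercept is 1/Vmax, so Vmax = 1/0.00333 = 300 nmol/s.
The slope is Km/Vmax, so Km = 0.000630 × 300 = 0.189 μM.
Then v = 300 × 0.0489/(0.189 + 0.0489) = 61.7 nmol/s.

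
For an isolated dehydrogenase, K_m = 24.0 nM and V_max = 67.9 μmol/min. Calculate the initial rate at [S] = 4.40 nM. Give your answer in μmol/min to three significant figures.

v = Vmax·[S]/(Km + [S]) = 67.9 × 4.40 / (24.0 + 4.40)
  = 298.8 / 28.40 = 10.5 μmol/min.

10.5 μmol/min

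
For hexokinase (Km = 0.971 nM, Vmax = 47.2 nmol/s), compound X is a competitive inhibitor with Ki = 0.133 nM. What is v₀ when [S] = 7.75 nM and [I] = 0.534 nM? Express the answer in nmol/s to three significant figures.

29.0 nmol/s

With α = 1 + [I]/Ki = 1 + 0.534/0.133 = 5.015, the competitive rate law is v = Vmax[S] / (αKm + [S]).
v = 47.2×7.75 / (5.015×0.971 + 7.75) = 365.8/12.62 = 29.0 nmol/s.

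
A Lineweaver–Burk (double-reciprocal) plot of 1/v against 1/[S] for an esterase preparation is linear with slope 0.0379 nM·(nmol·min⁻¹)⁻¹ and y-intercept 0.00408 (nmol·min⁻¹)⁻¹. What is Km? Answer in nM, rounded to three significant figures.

9.29 nM

y-intercept = 1/Vmax ⇒ Vmax = 245 nmol·min⁻¹; slope = Km/Vmax ⇒ Km = slope × Vmax.
Km = 0.0379 × 245 = 9.29 nM.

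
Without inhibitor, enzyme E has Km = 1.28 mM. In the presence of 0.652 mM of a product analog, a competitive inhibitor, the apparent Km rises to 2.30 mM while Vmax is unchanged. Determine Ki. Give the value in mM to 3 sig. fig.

Competitive: Km,app = α·Km with α = 1 + [I]/Ki.
α = Km,app/Km = 2.30/1.28 = 1.797.
Since α = 1 + [I]/Ki, [I]/Ki = 1.797 − 1 = 0.7969 and Ki = 0.652/0.7969 = 0.818 mM.

0.818 mM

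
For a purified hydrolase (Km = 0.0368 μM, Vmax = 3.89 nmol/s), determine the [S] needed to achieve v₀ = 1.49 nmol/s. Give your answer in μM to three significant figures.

0.0228 μM

The required fractional saturation is v/Vmax = 1.49/3.89 = 0.3830.
Then [S]/(Km+[S]) = 0.3830 ⇒ [S] = 0.0368 × 0.3830/(1 − 0.3830) = 0.0228 μM.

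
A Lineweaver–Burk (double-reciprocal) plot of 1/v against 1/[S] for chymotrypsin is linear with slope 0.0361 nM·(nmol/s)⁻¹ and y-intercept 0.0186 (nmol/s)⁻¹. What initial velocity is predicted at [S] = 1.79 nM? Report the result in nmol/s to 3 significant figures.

25.8 nmol/s

The y-intercept is 1/Vmax, so Vmax = 1/0.0186 = 53.8 nmol/s.
The slope is Km/Vmax, so Km = 0.0361 × 53.8 = 1.94 nM.
Then v = 53.8 × 1.79/(1.94 + 1.79) = 25.8 nmol/s.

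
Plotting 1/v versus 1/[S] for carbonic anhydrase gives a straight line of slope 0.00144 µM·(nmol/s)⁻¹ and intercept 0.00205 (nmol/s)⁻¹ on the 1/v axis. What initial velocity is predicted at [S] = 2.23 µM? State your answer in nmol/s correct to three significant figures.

The y-intercept is 1/Vmax, so Vmax = 1/0.00205 = 488 nmol/s.
The slope is Km/Vmax, so Km = 0.00144 × 488 = 0.702 µM.
Then v = 488 × 2.23/(0.702 + 2.23) = 371 nmol/s.

371 nmol/s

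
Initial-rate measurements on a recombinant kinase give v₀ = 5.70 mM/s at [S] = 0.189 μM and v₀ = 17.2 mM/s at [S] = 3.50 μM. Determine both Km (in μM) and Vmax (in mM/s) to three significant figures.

From v = Vmax[S]/(Km+[S]), each point gives Vmax = v(Km+[S])/[S].
Equating: 5.70(Km+0.189)/0.189 = 17.2(Km+3.50)/3.50.
30.16·Km + 5.70 = 4.914·Km + 17.2, so (30.16 − 4.914)·Km = 17.2 − 5.70.
Km = 11.50/25.24 = 0.456 μM; then Vmax = 5.70(0.456+0.189)/0.189 = 19.4 mM/s.

Km = 0.456 μM; Vmax = 19.4 mM/s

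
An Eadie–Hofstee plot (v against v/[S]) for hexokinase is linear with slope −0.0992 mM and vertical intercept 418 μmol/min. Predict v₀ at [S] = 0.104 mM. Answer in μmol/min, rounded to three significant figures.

In the Eadie–Hofstee form v = Vmax − Km·(v/[S]), the slope is −Km and the intercept is Vmax, so Km = 0.0992 mM and Vmax = 418 μmol/min.
v = 418 × 0.104/(0.0992 + 0.104) = 214 μmol/min.

214 μmol/min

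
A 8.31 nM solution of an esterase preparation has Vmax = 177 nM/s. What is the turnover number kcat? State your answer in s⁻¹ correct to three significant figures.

kcat = Vmax/[E]total = 177 nM/s / 8.31 nM = 21.3 s⁻¹.

21.3 s⁻¹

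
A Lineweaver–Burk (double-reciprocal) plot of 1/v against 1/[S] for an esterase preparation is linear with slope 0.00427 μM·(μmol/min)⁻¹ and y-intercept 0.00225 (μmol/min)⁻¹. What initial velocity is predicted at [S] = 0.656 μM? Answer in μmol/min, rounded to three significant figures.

114 μmol/min

The y-intercept is 1/Vmax, so Vmax = 1/0.00225 = 444 μmol/min.
The slope is Km/Vmax, so Km = 0.00427 × 444 = 1.90 μM.
Then v = 444 × 0.656/(1.90 + 0.656) = 114 μmol/min.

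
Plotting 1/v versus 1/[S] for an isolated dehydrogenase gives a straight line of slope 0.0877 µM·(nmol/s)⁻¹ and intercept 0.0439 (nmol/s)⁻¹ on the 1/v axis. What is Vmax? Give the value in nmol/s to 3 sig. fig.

22.8 nmol/s

The y-intercept of a Lineweaver–Burk plot equals 1/Vmax, so Vmax = 1/0.0439 = 22.8 nmol/s.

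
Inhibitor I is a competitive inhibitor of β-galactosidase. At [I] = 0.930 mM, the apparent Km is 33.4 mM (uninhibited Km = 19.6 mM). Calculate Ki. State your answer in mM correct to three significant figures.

Competitive: Km,app = α·Km with α = 1 + [I]/Ki.
α = Km,app/Km = 33.4/19.6 = 1.704.
Ki = [I]/(α − 1) = 0.930/0.7041 = 1.32 mM.

1.32 mM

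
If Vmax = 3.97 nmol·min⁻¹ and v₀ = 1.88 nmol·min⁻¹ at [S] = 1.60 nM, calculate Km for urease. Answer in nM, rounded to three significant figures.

1.78 nM

From v = Vmax[S]/(Km+[S]), Km = [S](Vmax − v)/v.
Km = 1.60 × (3.97 − 1.88) / 1.88 = 3.344/1.88 = 1.78 nM.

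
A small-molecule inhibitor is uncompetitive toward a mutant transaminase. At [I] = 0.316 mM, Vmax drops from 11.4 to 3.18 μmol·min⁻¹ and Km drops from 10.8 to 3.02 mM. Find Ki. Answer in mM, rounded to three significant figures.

Uncompetitive: Vmax,app = Vmax/α (and Km,app = Km/α) with α = 1 + [I]/Ki.
α = Vmax/Vmax,app = 11.4/3.18 = 3.585.
Ki = [I]/(α − 1) = 0.316/2.585 = 0.122 mM.

0.122 mM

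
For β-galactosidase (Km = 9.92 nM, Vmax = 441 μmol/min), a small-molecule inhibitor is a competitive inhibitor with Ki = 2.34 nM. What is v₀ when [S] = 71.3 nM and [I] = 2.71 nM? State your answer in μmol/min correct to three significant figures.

339 μmol/min

α = 1 + [I]/Ki = 1 + 2.71/2.34 = 2.158.
For a competitive inhibitor, Vmax is unchanged and the apparent Km becomes α·Km: Km,app = 21.4 nM, Vmax,app = 441 μmol/min.
v = Vmax,app·[S]/(Km,app + [S]) = 441 × 71.3/(21.4 + 71.3) = 339 μmol/min.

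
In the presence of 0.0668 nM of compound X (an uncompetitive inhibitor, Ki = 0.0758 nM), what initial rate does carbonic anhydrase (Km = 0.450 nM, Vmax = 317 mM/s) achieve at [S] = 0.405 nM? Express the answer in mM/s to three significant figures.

α = 1 + [I]/Ki = 1 + 0.0668/0.0758 = 1.881.
For an uncompetitive inhibitor, both parameters are divided by α, giving Vmax/α and Km/α: Km,app = 0.239 nM, Vmax,app = 169 mM/s.
v = Vmax,app·[S]/(Km,app + [S]) = 169 × 0.405/(0.239 + 0.405) = 106 mM/s.

106 mM/s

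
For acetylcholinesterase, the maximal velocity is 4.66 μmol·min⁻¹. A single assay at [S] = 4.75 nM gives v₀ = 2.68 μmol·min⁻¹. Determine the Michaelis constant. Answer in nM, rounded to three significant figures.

3.51 nM

From v = Vmax[S]/(Km+[S]), Km = [S](Vmax − v)/v.
Km = 4.75 × (4.66 − 2.68) / 2.68 = 9.405/2.68 = 3.51 nM.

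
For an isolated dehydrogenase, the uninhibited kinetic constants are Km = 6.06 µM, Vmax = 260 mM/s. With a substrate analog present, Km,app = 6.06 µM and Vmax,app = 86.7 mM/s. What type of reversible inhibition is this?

Vmax decreases (260 → 86.7 mM/s) while Km is unchanged — pure noncompetitive inhibition.

noncompetitive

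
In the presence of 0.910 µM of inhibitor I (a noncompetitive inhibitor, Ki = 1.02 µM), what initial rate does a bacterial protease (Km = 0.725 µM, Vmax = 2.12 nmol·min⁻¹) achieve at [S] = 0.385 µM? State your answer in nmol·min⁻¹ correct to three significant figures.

α = 1 + [I]/Ki = 1 + 0.910/1.02 = 1.892.
For a noncompetitive inhibitor, Vmax is reduced to Vmax/α while Km is unchanged: Km,app = 0.725 µM, Vmax,app = 1.12 nmol·min⁻¹.
v = Vmax,app·[S]/(Km,app + [S]) = 1.12 × 0.385/(0.725 + 0.385) = 0.389 nmol·min⁻¹.

0.389 nmol·min⁻¹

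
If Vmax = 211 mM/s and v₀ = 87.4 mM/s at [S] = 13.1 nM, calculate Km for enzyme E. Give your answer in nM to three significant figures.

18.5 nM

v/Vmax = 87.4/211 = 0.4142 = [S]/(Km+[S]).
So Km + [S] = [S]/0.4142 = 31.63 nM, giving Km = 31.63 − 13.1 = 18.5 nM.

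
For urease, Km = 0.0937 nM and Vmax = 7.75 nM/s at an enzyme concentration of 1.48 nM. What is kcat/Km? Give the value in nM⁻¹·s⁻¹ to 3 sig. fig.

55.9 nM⁻¹·s⁻¹

kcat = Vmax/[E]total = 7.75/1.48 = 5.24 s⁻¹.
kcat/Km = 5.24/0.0937 = 55.9 nM⁻¹·s⁻¹.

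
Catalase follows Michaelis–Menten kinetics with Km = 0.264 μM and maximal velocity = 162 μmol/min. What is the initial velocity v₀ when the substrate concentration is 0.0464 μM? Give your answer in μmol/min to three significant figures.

24.2 μmol/min

v = Vmax·[S]/(Km + [S]) = 162 × 0.0464 / (0.264 + 0.0464)
  = 7.517 / 0.3104 = 24.2 μmol/min.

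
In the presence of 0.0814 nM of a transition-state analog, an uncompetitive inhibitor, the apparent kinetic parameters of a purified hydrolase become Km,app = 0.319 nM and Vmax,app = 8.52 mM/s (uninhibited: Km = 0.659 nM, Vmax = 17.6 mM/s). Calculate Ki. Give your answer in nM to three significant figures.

Uncompetitive: Vmax,app = Vmax/α (and Km,app = Km/α) with α = 1 + [I]/Ki.
α = Vmax/Vmax,app = 17.6/8.52 = 2.066.
Ki = [I]/(α − 1) = 0.0814/1.066 = 0.0764 nM.

0.0764 nM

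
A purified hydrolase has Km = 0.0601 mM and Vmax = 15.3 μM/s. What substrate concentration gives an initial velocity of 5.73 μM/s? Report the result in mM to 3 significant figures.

The required fractional saturation is v/Vmax = 5.73/15.3 = 0.3745.
Then [S]/(Km+[S]) = 0.3745 ⇒ [S] = 0.0601 × 0.3745/(1 − 0.3745) = 0.0360 mM.

0.0360 mM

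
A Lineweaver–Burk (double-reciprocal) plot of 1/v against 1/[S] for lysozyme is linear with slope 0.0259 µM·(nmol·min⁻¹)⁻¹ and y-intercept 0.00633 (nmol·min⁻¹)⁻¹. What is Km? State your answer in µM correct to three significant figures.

y-intercept = 1/Vmax ⇒ Vmax = 158 nmol·min⁻¹; slope = Km/Vmax ⇒ Km = slope × Vmax.
Km = 0.0259 × 158 = 4.09 µM.

4.09 µM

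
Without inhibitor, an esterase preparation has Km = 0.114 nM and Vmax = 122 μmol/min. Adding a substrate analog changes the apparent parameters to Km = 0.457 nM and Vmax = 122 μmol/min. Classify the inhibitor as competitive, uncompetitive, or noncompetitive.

Km increases (0.114 → 0.457 nM) while Vmax is unchanged — the hallmark of competitive inhibition.

competitive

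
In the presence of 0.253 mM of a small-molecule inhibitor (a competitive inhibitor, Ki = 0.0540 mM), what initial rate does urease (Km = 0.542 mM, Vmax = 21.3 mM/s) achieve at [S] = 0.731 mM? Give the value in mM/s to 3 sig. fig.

α = 1 + [I]/Ki = 1 + 0.253/0.0540 = 5.685.
For a competitive inhibitor, Vmax is unchanged and the apparent Km becomes α·Km: Km,app = 3.08 mM, Vmax,app = 21.3 mM/s.
v = Vmax,app·[S]/(Km,app + [S]) = 21.3 × 0.731/(3.08 + 0.731) = 4.08 mM/s.

4.08 mM/s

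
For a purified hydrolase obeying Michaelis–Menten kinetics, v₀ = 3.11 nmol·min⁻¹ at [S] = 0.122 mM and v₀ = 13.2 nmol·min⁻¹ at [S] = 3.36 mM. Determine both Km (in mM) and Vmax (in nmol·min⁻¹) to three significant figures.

Km = 0.468 mM; Vmax = 15.0 nmol·min⁻¹

In reciprocal form, 1/v = (Km/Vmax)·(1/[S]) + 1/Vmax. The two points give (1/[S], 1/v) = (8.197, 0.3215) and (0.2976, 0.07576).
Slope = (0.3215 − 0.07576)/(8.197 − 0.2976) = 0.03112; intercept = 0.3215 − 0.03112×8.197 = 0.06650.
Vmax = 1/intercept = 15.0 nmol·min⁻¹; Km = slope × Vmax = 0.03112 × 15.0 = 0.468 mM.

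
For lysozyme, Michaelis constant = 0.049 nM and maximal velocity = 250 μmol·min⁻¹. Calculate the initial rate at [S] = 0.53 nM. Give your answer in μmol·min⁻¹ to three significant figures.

[S]/(Km+[S]) = 0.53/0.5790 = 0.9154, the fractional saturation.
v = 0.9154 × Vmax = 0.9154 × 250 = 229 μmol·min⁻¹.

229 μmol·min⁻¹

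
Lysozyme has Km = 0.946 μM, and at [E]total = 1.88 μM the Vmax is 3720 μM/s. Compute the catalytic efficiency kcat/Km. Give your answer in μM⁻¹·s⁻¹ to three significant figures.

2090 μM⁻¹·s⁻¹

kcat = Vmax/[E]total = 3720/1.88 = 1980 s⁻¹.
kcat/Km = 1980/0.946 = 2090 μM⁻¹·s⁻¹.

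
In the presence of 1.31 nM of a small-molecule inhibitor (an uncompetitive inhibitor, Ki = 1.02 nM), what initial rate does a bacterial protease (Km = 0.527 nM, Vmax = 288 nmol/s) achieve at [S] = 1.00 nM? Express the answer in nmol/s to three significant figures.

With α = 1 + [I]/Ki = 1 + 1.31/1.02 = 2.284, the uncompetitive rate law is v = (Vmax/α)·[S] / (Km/α + [S]).
v = (288/2.284)×1.00 / (0.527/2.284 + 1.00) = 126.1/1.231 = 102 nmol/s.

102 nmol/s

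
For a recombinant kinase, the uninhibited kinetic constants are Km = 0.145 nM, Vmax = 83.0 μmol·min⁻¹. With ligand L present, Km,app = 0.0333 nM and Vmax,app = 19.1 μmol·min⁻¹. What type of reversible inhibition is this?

uncompetitive

Both Km and Vmax decrease by the same factor (~4.35-fold) — characteristic of uncompetitive inhibition.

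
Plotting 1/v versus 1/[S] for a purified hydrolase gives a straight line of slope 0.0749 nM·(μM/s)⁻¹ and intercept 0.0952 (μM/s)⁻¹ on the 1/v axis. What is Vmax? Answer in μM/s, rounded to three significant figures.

10.5 μM/s

The y-intercept of a Lineweaver–Burk plot equals 1/Vmax, so Vmax = 1/0.0952 = 10.5 μM/s.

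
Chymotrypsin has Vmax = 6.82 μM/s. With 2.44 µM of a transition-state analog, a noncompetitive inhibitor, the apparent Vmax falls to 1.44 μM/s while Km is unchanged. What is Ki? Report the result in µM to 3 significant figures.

0.653 µM

Noncompetitive: Vmax,app = Vmax/α with α = 1 + [I]/Ki.
α = Vmax/Vmax,app = 6.82/1.44 = 4.736.
Ki = [I]/(α − 1) = 2.44/3.736 = 0.653 µM.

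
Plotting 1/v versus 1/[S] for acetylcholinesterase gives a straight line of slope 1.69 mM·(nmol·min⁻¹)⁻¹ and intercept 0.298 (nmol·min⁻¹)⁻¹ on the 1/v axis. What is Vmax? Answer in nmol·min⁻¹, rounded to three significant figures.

The y-intercept of a Lineweaver–Burk plot equals 1/Vmax, so Vmax = 1/0.298 = 3.36 nmol·min⁻¹.

3.36 nmol·min⁻¹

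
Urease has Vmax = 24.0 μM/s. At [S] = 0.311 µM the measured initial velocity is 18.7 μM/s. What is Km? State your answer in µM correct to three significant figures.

From v = Vmax[S]/(Km+[S]), Km = [S](Vmax − v)/v.
Km = 0.311 × (24.0 − 18.7) / 18.7 = 1.648/18.7 = 0.0881 µM.

0.0881 µM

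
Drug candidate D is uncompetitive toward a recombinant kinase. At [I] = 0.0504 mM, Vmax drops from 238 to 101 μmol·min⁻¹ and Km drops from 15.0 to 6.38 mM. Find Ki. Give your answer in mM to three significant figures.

Uncompetitive: Vmax,app = Vmax/α (and Km,app = Km/α) with α = 1 + [I]/Ki.
α = Vmax/Vmax,app = 238/101 = 2.356.
Since α = 1 + [I]/Ki, [I]/Ki = 2.356 − 1 = 1.356 and Ki = 0.0504/1.356 = 0.0372 mM.

0.0372 mM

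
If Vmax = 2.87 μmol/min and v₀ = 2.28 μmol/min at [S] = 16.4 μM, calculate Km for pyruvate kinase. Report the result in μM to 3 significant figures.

From v = Vmax[S]/(Km+[S]), Km = [S](Vmax − v)/v.
Km = 16.4 × (2.87 − 2.28) / 2.28 = 9.676/2.28 = 4.24 μM.

4.24 μM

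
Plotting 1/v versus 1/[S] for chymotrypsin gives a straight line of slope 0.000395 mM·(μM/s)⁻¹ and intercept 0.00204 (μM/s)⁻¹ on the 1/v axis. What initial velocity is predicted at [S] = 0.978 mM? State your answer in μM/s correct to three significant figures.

409 μM/s

The y-intercept is 1/Vmax, so Vmax = 1/0.00204 = 490 μM/s.
The slope is Km/Vmax, so Km = 0.000395 × 490 = 0.194 mM.
Then v = 490 × 0.978/(0.194 + 0.978) = 409 μM/s.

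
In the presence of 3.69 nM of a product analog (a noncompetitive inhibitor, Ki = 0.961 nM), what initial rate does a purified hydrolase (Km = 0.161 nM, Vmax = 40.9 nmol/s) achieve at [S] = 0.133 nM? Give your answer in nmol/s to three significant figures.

3.82 nmol/s

With α = 1 + [I]/Ki = 1 + 3.69/0.961 = 4.840, the noncompetitive rate law is v = (Vmax/α)·[S] / (Km + [S]).
v = (40.9/4.840)×0.133 / (0.161 + 0.133) = 1.124/0.2940 = 3.82 nmol/s.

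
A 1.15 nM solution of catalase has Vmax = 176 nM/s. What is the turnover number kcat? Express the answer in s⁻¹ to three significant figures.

153 s⁻¹

kcat = Vmax/[E]total = 176 nM/s / 1.15 nM = 153 s⁻¹.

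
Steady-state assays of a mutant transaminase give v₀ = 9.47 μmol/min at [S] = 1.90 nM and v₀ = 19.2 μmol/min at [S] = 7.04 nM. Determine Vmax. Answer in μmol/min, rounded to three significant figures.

31.0 μmol/min

In reciprocal form, 1/v = (Km/Vmax)·(1/[S]) + 1/Vmax. The two points give (1/[S], 1/v) = (0.5263, 0.1056) and (0.1420, 0.05208).
Slope = (0.1056 − 0.05208)/(0.5263 − 0.1420) = 0.1393; intercept = 0.1056 − 0.1393×0.5263 = 0.03230.
Vmax = 1/intercept = 31.0 μmol/min; Km = slope × Vmax = 0.1393 × 31.0 = 4.31 nM.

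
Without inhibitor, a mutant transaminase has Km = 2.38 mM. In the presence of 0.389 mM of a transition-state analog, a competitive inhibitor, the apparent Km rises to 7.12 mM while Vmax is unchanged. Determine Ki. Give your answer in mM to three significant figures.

Competitive: Km,app = α·Km with α = 1 + [I]/Ki.
α = Km,app/Km = 7.12/2.38 = 2.992.
Since α = 1 + [I]/Ki, [I]/Ki = 2.992 − 1 = 1.992 and Ki = 0.389/1.992 = 0.195 mM.

0.195 mM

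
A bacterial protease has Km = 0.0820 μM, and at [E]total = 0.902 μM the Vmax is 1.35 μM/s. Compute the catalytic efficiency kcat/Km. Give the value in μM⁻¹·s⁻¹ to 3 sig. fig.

kcat = Vmax/[E]total = 1.35/0.902 = 1.50 s⁻¹.
kcat/Km = 1.50/0.0820 = 18.3 μM⁻¹·s⁻¹.

18.3 μM⁻¹·s⁻¹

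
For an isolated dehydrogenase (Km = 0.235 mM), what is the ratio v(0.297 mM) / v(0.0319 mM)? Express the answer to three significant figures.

4.67

The fractional saturations are [S]/(Km+[S]) = 0.0319/0.2669 = 0.1195 and 0.297/0.5320 = 0.5583.
v₂/v₁ is just their ratio: 0.5583/0.1195 = 4.67.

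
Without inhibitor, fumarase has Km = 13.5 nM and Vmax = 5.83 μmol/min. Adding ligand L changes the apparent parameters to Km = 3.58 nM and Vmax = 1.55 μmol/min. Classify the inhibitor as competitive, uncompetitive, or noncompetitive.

Both Km and Vmax decrease by the same factor (~3.77-fold) — characteristic of uncompetitive inhibition.

uncompetitive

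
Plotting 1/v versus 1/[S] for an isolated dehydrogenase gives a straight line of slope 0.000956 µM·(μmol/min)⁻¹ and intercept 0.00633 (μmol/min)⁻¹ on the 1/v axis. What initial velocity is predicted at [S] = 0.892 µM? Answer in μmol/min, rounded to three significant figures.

The y-intercept is 1/Vmax, so Vmax = 1/0.00633 = 158 μmol/min.
The slope is Km/Vmax, so Km = 0.000956 × 158 = 0.151 µM.
Then v = 158 × 0.892/(0.151 + 0.892) = 135 μmol/min.

135 μmol/min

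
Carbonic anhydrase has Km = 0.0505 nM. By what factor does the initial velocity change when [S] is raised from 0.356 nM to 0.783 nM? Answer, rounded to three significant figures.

1.07

Since Vmax cancels, v₂/v₁ = [S]₂(Km+[S]₁) / [S]₁(Km+[S]₂).
= 0.783×(0.0505+0.356) / (0.356×(0.0505+0.783)) = 0.3183/0.2967 = 1.07.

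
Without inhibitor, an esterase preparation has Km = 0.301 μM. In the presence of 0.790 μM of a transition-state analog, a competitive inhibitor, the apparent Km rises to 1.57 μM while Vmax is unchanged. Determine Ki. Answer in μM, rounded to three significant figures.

0.187 μM

Competitive: Km,app = α·Km with α = 1 + [I]/Ki.
α = Km,app/Km = 1.57/0.301 = 5.216.
Ki = [I]/(α − 1) = 0.790/4.216 = 0.187 μM.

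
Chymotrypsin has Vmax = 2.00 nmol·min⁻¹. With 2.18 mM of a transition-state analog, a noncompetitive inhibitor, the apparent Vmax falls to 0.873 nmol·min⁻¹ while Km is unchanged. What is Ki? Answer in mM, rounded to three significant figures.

1.69 mM

Noncompetitive: Vmax,app = Vmax/α with α = 1 + [I]/Ki.
α = Vmax/Vmax,app = 2.00/0.873 = 2.291.
Since α = 1 + [I]/Ki, [I]/Ki = 2.291 − 1 = 1.291 and Ki = 2.18/1.291 = 1.69 mM.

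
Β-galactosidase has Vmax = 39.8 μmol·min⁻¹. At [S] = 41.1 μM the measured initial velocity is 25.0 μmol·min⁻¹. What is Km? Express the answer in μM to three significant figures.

24.3 μM

From v = Vmax[S]/(Km+[S]), Km = [S](Vmax − v)/v.
Km = 41.1 × (39.8 − 25.0) / 25.0 = 608.3/25.0 = 24.3 μM.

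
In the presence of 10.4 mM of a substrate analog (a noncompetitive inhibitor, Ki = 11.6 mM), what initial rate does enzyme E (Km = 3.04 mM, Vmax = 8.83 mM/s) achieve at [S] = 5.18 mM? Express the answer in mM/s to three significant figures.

α = 1 + [I]/Ki = 1 + 10.4/11.6 = 1.897.
For a noncompetitive inhibitor, Vmax is reduced to Vmax/α while Km is unchanged: Km,app = 3.04 mM, Vmax,app = 4.66 mM/s.
v = Vmax,app·[S]/(Km,app + [S]) = 4.66 × 5.18/(3.04 + 5.18) = 2.93 mM/s.

2.93 mM/s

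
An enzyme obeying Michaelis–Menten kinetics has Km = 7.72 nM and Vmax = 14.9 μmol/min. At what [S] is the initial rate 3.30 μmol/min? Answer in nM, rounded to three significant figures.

Rearranging v = Vmax[S]/(Km+[S]) gives [S] = Km·v/(Vmax − v).
[S] = 7.72 × 3.30 / (14.9 − 3.30) = 25.48/11.60 = 2.20 nM.

2.20 nM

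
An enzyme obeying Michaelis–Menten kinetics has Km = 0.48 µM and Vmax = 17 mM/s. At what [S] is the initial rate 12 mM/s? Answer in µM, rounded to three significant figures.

1.15 µM

Rearranging v = Vmax[S]/(Km+[S]) gives [S] = Km·v/(Vmax − v).
[S] = 0.48 × 12 / (17 − 12) = 5.760/5.000 = 1.15 µM.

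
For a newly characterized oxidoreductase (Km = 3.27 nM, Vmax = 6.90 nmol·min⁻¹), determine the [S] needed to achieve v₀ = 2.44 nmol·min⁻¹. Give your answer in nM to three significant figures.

The required fractional saturation is v/Vmax = 2.44/6.90 = 0.3536.
Then [S]/(Km+[S]) = 0.3536 ⇒ [S] = 3.27 × 0.3536/(1 − 0.3536) = 1.79 nM.

1.79 nM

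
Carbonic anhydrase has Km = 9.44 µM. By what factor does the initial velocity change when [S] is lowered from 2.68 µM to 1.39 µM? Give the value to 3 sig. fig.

0.580

Since Vmax cancels, v₂/v₁ = [S]₂(Km+[S]₁) / [S]₁(Km+[S]₂).
= 1.39×(9.44+2.68) / (2.68×(9.44+1.39)) = 16.85/29.02 = 0.580.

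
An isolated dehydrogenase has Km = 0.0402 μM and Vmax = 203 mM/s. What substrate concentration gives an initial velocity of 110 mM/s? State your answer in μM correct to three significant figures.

0.0475 μM

The required fractional saturation is v/Vmax = 110/203 = 0.5419.
Then [S]/(Km+[S]) = 0.5419 ⇒ [S] = 0.0402 × 0.5419/(1 − 0.5419) = 0.0475 μM.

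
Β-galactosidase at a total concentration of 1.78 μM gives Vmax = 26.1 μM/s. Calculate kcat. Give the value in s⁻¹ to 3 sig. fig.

14.7 s⁻¹

kcat = Vmax/[E]total = 26.1 μM/s / 1.78 μM = 14.7 s⁻¹.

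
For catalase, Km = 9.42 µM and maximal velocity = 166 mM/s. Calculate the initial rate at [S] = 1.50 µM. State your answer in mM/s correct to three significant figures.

22.8 mM/s

[S]/(Km+[S]) = 1.50/10.92 = 0.1374, the fractional saturation.
v = 0.1374 × Vmax = 0.1374 × 166 = 22.8 mM/s.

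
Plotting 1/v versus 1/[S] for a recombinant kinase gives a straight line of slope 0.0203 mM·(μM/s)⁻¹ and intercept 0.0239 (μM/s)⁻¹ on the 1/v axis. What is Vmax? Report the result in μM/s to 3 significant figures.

The y-intercept of a Lineweaver–Burk plot equals 1/Vmax, so Vmax = 1/0.0239 = 41.8 μM/s.

41.8 μM/s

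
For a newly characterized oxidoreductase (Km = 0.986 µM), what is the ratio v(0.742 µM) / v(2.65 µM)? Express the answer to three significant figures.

0.589

Since Vmax cancels, v₂/v₁ = [S]₂(Km+[S]₁) / [S]₁(Km+[S]₂).
= 0.742×(0.986+2.65) / (2.65×(0.986+0.742)) = 2.698/4.579 = 0.589.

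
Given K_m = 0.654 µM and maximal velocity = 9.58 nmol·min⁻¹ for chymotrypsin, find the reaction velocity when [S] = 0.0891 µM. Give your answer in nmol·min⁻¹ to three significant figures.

1.15 nmol·min⁻¹

[S]/(Km+[S]) = 0.0891/0.7431 = 0.1199, the fractional saturation.
v = 0.1199 × Vmax = 0.1199 × 9.58 = 1.15 nmol·min⁻¹.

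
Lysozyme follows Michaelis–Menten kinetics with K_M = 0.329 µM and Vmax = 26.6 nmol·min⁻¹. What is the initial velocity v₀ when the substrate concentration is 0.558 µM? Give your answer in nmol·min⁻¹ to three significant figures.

[S]/(Km+[S]) = 0.558/0.8870 = 0.6291, the fractional saturation.
v = 0.6291 × Vmax = 0.6291 × 26.6 = 16.7 nmol·min⁻¹.

16.7 nmol·min⁻¹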